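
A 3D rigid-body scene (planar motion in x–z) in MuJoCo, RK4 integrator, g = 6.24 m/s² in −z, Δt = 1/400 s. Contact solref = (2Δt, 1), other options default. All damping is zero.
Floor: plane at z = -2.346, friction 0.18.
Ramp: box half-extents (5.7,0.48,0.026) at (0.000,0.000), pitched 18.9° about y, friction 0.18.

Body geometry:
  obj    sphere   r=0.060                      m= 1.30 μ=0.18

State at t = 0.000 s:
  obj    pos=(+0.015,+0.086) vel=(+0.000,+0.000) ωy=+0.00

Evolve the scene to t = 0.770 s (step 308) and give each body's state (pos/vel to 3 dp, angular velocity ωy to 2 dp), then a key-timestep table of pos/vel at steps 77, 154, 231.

State at t = 0.770 s:
  obj    pos=(+0.420,-0.053) vel=(+1.052,-0.360) ωy=+18.53

Key-timestep trajectory:
   step    t(s)  obj.x    obj.z    obj.vx   obj.vz 
     77  0.1925   +0.040  +0.077  +0.263  -0.090
    154  0.3850   +0.116  +0.051  +0.526  -0.180
    231  0.5775   +0.243  +0.008  +0.789  -0.270


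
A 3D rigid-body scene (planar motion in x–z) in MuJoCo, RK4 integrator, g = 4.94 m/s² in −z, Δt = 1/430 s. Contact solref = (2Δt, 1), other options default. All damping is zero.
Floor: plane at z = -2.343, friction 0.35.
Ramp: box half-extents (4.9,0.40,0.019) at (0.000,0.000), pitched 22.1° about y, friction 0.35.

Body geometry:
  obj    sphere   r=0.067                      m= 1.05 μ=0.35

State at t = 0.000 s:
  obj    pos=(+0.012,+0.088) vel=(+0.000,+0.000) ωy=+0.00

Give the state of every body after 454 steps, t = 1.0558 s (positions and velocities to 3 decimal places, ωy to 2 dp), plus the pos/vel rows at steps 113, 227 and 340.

State at t = 1.0558 s:
  obj    pos=(+0.698,-0.190) vel=(+1.299,-0.527) ωy=+20.92

Key-timestep trajectory:
   step    t(s)  obj.x    obj.z    obj.vx   obj.vz 
    113  0.2628   +0.054  +0.071  +0.323  -0.131
    227  0.5279   +0.183  +0.018  +0.649  -0.264
    340  0.7907   +0.397  -0.068  +0.973  -0.395


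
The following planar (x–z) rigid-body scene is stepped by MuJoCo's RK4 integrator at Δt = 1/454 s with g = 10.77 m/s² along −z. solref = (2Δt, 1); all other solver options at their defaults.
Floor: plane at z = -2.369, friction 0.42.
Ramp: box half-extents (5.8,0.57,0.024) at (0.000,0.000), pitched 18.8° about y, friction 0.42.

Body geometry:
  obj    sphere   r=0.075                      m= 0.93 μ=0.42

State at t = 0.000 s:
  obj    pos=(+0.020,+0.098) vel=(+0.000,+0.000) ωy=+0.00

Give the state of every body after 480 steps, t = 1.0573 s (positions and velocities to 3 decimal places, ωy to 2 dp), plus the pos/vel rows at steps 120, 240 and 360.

State at t = 1.0573 s:
  obj    pos=(+1.332,-0.349) vel=(+2.481,-0.845) ωy=+34.95

Key-timestep trajectory:
   step    t(s)  obj.x    obj.z    obj.vx   obj.vz 
    120  0.2643   +0.102  +0.070  +0.620  -0.211
    240  0.5286   +0.348  -0.014  +1.241  -0.422
    360  0.7930   +0.758  -0.153  +1.861  -0.634


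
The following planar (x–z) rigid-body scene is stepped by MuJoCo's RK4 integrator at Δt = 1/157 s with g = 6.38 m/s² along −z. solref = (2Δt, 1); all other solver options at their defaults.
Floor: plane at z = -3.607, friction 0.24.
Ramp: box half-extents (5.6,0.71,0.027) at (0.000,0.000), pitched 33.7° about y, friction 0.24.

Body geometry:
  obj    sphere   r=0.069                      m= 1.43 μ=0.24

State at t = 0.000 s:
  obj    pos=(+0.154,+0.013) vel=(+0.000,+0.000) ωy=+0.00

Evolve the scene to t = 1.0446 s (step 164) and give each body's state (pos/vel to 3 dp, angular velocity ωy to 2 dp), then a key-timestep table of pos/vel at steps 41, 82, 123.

State at t = 1.0446 s:
  obj    pos=(+1.302,-0.753) vel=(+2.198,-1.466) ωy=+38.27

Key-timestep trajectory:
   step    t(s)  obj.x    obj.z    obj.vx   obj.vz 
     41  0.2611   +0.226  -0.035  +0.550  -0.367
     82  0.5223   +0.441  -0.179  +1.099  -0.733
    123  0.7834   +0.800  -0.418  +1.648  -1.099


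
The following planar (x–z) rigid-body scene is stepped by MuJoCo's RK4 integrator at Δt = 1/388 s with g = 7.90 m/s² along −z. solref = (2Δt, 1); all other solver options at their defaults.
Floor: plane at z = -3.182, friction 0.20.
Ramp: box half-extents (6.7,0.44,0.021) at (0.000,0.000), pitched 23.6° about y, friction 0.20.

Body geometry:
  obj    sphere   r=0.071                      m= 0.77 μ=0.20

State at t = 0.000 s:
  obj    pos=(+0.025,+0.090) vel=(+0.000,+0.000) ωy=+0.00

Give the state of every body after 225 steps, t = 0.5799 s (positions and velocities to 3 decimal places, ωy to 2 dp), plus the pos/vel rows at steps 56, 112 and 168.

State at t = 0.5799 s:
  obj    pos=(+0.373,-0.063) vel=(+1.201,-0.525) ωy=+18.45

Key-timestep trajectory:
   step    t(s)  obj.x    obj.z    obj.vx   obj.vz 
     56  0.1443   +0.046  +0.080  +0.299  -0.131
    112  0.2887   +0.111  +0.052  +0.598  -0.261
    168  0.4330   +0.219  +0.005  +0.896  -0.392


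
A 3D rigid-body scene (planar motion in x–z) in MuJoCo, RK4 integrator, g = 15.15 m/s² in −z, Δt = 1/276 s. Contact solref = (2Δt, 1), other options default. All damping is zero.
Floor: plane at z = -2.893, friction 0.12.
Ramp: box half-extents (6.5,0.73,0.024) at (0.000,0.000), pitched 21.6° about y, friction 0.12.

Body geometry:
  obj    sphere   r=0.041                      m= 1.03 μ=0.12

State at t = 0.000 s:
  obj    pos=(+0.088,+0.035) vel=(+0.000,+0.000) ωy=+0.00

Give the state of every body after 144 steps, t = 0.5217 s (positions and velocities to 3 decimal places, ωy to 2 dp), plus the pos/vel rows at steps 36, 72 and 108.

State at t = 0.5217 s:
  obj    pos=(+0.592,-0.165) vel=(+1.933,-0.765) ωy=+50.67

Key-timestep trajectory:
   step    t(s)  obj.x    obj.z    obj.vx   obj.vz 
     36  0.1304   +0.120  +0.023  +0.483  -0.191
     72  0.2609   +0.214  -0.015  +0.967  -0.383
    108  0.3913   +0.372  -0.077  +1.450  -0.574


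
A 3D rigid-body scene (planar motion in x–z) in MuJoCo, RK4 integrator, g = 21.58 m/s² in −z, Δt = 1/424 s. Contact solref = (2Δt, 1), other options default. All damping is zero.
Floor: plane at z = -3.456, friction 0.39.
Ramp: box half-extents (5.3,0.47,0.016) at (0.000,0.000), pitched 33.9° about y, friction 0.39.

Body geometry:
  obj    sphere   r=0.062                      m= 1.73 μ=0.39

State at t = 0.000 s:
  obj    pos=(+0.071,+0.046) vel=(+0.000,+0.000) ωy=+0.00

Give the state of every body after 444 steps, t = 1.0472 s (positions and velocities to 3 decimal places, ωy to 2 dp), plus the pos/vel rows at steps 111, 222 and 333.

State at t = 1.0472 s:
  obj    pos=(+3.984,-2.583) vel=(+7.472,-5.021) ωy=+145.20

Key-timestep trajectory:
   step    t(s)  obj.x    obj.z    obj.vx   obj.vz 
    111  0.2618   +0.316  -0.118  +1.868  -1.255
    222  0.5236   +1.049  -0.611  +3.736  -2.511
    333  0.7854   +2.272  -1.433  +5.604  -3.766


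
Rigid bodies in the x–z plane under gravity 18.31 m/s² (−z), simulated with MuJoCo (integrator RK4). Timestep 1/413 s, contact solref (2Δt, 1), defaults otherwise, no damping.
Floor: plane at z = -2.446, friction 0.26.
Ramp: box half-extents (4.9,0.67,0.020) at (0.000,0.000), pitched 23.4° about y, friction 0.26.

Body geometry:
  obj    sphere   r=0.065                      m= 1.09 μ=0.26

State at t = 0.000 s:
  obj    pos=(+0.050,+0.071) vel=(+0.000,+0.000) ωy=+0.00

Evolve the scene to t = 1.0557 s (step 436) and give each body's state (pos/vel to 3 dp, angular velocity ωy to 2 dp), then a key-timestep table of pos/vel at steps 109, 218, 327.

State at t = 1.0557 s:
  obj    pos=(+2.706,-1.079) vel=(+5.033,-2.178) ωy=+84.35

Key-timestep trajectory:
   step    t(s)  obj.x    obj.z    obj.vx   obj.vz 
    109  0.2639   +0.216  -0.001  +1.258  -0.544
    218  0.5278   +0.714  -0.216  +2.516  -1.089
    327  0.7918   +1.544  -0.576  +3.774  -1.633


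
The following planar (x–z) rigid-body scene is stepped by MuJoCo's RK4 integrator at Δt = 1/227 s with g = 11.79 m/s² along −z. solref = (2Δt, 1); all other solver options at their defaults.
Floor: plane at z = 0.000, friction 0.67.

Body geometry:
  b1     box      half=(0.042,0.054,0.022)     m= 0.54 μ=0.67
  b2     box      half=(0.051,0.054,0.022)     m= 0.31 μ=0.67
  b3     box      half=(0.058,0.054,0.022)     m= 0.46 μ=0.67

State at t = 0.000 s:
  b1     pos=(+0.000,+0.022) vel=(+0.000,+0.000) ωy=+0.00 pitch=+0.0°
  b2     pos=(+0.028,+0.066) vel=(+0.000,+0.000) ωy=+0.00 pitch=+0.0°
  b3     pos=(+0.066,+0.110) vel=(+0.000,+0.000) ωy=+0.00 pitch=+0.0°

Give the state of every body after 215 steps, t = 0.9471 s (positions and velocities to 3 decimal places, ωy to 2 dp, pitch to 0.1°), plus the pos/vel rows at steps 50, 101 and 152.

State at t = 0.9471 s:
  b1     pos=(+0.000,+0.022) vel=(+0.000,+0.000) ωy=+0.00 pitch=+0.0°
  b2     pos=(+0.078,+0.051) vel=(+0.000,+0.000) ωy=+0.00 pitch=+90.0°
  b3     pos=(+0.233,+0.022) vel=(+0.000,+0.000) ωy=+0.00 pitch=+180.0°

Key-timestep trajectory:
   step    t(s)  b1.x    b1.z    b1.vx   b1.vz   b2.x    b2.z    b2.vx   b2.vz   b3.x    b3.z    b3.vx   b3.vz 
     50  0.2203   +0.000  +0.022  +0.000  +0.000   +0.051  +0.068  +0.274  -0.137   +0.111  +0.063  +0.364  -0.823
    101  0.4449   +0.000  +0.022  +0.000  +0.000   +0.086  +0.054  -0.069  -0.018   +0.168  +0.062  +0.177  +0.013
    152  0.6696   +0.000  +0.022  +0.000  +0.000   +0.080  +0.052  -0.022  -0.006   +0.230  +0.025  +0.410  -0.724


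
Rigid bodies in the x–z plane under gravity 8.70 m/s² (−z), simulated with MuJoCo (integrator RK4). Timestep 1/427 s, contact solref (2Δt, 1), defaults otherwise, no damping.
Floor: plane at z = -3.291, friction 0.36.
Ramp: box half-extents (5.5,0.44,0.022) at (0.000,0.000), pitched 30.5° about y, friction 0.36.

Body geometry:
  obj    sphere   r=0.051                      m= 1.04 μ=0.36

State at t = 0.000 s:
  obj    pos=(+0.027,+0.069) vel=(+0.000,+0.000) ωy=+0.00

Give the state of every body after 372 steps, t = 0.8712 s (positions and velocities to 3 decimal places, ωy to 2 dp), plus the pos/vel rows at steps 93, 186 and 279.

State at t = 0.8712 s:
  obj    pos=(+1.058,-0.539) vel=(+2.368,-1.395) ωy=+53.87

Key-timestep trajectory:
   step    t(s)  obj.x    obj.z    obj.vx   obj.vz 
     93  0.2178   +0.091  +0.031  +0.592  -0.349
    186  0.4356   +0.285  -0.083  +1.184  -0.697
    279  0.6534   +0.607  -0.273  +1.776  -1.046


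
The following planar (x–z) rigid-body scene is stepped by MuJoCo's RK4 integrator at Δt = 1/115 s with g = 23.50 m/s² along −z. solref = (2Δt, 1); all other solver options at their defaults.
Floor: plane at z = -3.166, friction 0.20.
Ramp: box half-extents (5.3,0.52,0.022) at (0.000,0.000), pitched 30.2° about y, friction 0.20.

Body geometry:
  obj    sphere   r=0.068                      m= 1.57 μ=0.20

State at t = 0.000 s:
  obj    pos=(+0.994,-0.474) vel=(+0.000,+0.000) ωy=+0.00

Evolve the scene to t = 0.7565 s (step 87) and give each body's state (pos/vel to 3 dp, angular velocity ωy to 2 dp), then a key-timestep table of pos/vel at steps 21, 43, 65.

State at t = 0.7565 s:
  obj    pos=(+3.083,-1.690) vel=(+5.522,-3.214) ωy=+93.87

Key-timestep trajectory:
   step    t(s)  obj.x    obj.z    obj.vx   obj.vz 
     21  0.1826   +1.116  -0.545  +1.334  -0.776
     43  0.3739   +1.504  -0.771  +2.730  -1.589
     65  0.5652   +2.160  -1.153  +4.126  -2.401


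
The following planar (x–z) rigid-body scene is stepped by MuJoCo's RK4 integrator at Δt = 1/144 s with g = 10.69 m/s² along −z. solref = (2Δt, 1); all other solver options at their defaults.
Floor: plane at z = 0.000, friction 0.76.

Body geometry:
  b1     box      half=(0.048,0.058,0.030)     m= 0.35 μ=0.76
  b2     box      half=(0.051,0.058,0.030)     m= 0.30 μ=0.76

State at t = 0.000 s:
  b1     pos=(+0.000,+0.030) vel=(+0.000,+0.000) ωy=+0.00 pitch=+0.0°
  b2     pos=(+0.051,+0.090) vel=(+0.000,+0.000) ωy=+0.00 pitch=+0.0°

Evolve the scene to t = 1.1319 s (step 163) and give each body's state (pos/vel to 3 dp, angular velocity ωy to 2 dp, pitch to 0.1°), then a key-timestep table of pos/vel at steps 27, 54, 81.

State at t = 1.1319 s:
  b1     pos=(+0.000,+0.030) vel=(+0.000,+0.000) ωy=+0.00 pitch=+0.0°
  b2     pos=(+0.178,+0.030) vel=(+0.000,+0.000) ωy=+0.00 pitch=+180.0°

Key-timestep trajectory:
   step    t(s)  b1.x    b1.z    b1.vx   b1.vz   b2.x    b2.z    b2.vx   b2.vz 
     27  0.1875   +0.000  +0.030  +0.000  +0.000   +0.063  +0.086  +0.166  -0.097
     54  0.3750   +0.000  +0.030  +0.000  +0.000   +0.113  +0.058  +0.210  +0.054
     81  0.5625   +0.000  +0.030  +0.000  +0.000   +0.152  +0.053  +0.328  -0.161


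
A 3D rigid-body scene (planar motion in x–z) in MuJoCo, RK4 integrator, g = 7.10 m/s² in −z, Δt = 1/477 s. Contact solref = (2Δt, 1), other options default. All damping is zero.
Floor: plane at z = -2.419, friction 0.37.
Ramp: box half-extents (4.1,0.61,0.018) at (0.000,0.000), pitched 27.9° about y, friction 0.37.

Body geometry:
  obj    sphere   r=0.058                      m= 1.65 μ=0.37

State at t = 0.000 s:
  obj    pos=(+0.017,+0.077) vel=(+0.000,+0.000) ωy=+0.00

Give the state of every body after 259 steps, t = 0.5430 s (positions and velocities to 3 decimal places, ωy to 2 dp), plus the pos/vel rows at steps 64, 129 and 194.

State at t = 0.5430 s:
  obj    pos=(+0.326,-0.087) vel=(+1.139,-0.603) ωy=+22.21

Key-timestep trajectory:
   step    t(s)  obj.x    obj.z    obj.vx   obj.vz 
     64  0.1342   +0.036  +0.067  +0.281  -0.149
    129  0.2704   +0.094  +0.036  +0.567  -0.300
    194  0.4067   +0.190  -0.015  +0.853  -0.452


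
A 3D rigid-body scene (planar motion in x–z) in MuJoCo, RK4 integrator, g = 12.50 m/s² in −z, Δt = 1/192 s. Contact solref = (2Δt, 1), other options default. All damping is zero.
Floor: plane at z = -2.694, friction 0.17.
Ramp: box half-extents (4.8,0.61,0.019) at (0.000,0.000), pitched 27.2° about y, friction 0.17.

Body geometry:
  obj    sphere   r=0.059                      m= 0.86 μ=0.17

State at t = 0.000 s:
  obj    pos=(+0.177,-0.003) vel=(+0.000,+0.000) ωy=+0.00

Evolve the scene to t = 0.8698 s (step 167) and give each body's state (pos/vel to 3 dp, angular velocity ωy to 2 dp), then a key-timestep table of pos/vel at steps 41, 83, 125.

State at t = 0.8698 s:
  obj    pos=(+1.550,-0.709) vel=(+3.158,-1.623) ωy=+60.14

Key-timestep trajectory:
   step    t(s)  obj.x    obj.z    obj.vx   obj.vz 
     41  0.2135   +0.260  -0.046  +0.775  -0.399
     83  0.4323   +0.516  -0.178  +1.570  -0.807
    125  0.6510   +0.946  -0.399  +2.364  -1.215


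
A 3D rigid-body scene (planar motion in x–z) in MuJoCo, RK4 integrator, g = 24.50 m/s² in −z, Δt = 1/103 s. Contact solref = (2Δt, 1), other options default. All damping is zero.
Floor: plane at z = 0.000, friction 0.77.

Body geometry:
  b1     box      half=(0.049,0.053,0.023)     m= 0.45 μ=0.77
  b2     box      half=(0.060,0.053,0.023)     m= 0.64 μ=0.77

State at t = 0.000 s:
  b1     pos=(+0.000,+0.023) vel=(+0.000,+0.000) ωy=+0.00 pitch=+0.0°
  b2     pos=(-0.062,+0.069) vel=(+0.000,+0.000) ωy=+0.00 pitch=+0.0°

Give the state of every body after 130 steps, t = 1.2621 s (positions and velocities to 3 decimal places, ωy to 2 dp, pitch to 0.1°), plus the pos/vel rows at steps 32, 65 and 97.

State at t = 1.2621 s:
  b1     pos=(+0.003,+0.023) vel=(+0.003,+0.000) ωy=+0.00 pitch=+0.0°
  b2     pos=(-0.072,+0.054) vel=(-0.001,-0.002) ωy=+0.05 pitch=-37.1°

Key-timestep trajectory:
   step    t(s)  b1.x    b1.z    b1.vx   b1.vz   b2.x    b2.z    b2.vx   b2.vz 
     32  0.3107   +0.001  +0.023  +0.003  +0.000   -0.071  +0.056  -0.001  -0.002
     65  0.6311   +0.002  +0.023  +0.003  +0.000   -0.072  +0.055  -0.001  -0.002
     97  0.9417   +0.002  +0.023  +0.003  +0.000   -0.072  +0.055  -0.001  -0.002


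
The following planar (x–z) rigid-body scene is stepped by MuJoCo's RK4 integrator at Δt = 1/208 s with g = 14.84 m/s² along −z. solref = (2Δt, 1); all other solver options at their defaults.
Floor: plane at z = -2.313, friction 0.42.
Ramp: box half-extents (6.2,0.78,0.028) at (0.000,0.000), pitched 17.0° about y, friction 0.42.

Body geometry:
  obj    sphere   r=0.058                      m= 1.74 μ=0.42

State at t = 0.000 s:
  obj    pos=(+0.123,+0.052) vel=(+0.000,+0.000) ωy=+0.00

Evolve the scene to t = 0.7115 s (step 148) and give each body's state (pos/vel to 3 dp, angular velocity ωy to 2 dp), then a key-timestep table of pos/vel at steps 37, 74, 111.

State at t = 0.7115 s:
  obj    pos=(+0.873,-0.177) vel=(+2.109,-0.645) ωy=+38.01

Key-timestep trajectory:
   step    t(s)  obj.x    obj.z    obj.vx   obj.vz 
     37  0.1779   +0.170  +0.038  +0.527  -0.161
     74  0.3558   +0.311  -0.005  +1.054  -0.322
    111  0.5337   +0.545  -0.077  +1.582  -0.484


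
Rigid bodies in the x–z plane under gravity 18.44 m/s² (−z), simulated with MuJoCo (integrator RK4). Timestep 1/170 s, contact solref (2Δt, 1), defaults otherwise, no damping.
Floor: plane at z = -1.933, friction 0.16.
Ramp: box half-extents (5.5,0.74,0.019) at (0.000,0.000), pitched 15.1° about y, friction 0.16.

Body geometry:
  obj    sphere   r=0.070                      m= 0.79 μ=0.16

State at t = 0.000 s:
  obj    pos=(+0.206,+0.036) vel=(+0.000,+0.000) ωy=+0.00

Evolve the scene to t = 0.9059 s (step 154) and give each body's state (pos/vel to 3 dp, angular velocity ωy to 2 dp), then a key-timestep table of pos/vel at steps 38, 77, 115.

State at t = 0.9059 s:
  obj    pos=(+1.566,-0.330) vel=(+3.001,-0.810) ωy=+44.39

Key-timestep trajectory:
   step    t(s)  obj.x    obj.z    obj.vx   obj.vz 
     38  0.2235   +0.289  +0.014  +0.741  -0.200
     77  0.4529   +0.546  -0.055  +1.501  -0.405
    115  0.6765   +0.964  -0.168  +2.241  -0.605


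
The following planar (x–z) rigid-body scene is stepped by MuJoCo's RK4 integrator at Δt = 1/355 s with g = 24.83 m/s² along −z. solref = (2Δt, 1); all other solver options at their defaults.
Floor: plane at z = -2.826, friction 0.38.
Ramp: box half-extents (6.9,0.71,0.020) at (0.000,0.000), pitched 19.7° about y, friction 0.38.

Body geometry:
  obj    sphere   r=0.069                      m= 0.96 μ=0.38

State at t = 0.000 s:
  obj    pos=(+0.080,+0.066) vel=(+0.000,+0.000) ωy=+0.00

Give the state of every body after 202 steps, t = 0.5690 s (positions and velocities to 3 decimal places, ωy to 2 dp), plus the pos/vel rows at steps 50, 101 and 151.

State at t = 0.5690 s:
  obj    pos=(+0.991,-0.260) vel=(+3.203,-1.147) ωy=+49.30

Key-timestep trajectory:
   step    t(s)  obj.x    obj.z    obj.vx   obj.vz 
     50  0.1408   +0.136  +0.046  +0.793  -0.284
    101  0.2845   +0.308  -0.016  +1.602  -0.573
    151  0.4254   +0.589  -0.116  +2.394  -0.857


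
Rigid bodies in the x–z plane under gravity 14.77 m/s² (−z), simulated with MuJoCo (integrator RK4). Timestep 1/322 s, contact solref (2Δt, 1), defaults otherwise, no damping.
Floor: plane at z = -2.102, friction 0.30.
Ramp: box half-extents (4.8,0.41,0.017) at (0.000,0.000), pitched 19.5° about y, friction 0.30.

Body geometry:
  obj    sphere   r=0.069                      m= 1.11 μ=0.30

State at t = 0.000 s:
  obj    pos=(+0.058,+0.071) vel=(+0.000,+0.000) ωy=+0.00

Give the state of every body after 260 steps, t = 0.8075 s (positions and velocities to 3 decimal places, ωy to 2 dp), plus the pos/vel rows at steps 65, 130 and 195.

State at t = 0.8075 s:
  obj    pos=(+1.140,-0.313) vel=(+2.681,-0.949) ωy=+41.21

Key-timestep trajectory:
   step    t(s)  obj.x    obj.z    obj.vx   obj.vz 
     65  0.2019   +0.126  +0.047  +0.670  -0.237
    130  0.4037   +0.329  -0.025  +1.340  -0.475
    195  0.6056   +0.667  -0.145  +2.010  -0.712


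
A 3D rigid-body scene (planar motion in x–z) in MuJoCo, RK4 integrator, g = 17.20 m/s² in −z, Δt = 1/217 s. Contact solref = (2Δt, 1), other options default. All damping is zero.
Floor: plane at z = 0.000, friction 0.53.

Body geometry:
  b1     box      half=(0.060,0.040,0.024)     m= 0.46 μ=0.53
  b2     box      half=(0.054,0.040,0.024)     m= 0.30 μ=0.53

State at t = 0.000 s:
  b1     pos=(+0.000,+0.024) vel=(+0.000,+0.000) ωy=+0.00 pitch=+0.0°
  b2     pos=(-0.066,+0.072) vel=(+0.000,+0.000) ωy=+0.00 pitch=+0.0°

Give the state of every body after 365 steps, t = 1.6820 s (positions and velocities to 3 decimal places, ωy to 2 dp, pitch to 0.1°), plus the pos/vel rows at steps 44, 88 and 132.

State at t = 1.6820 s:
  b1     pos=(+0.000,+0.024) vel=(+0.000,+0.000) ωy=+0.00 pitch=+0.0°
  b2     pos=(-0.121,+0.054) vel=(+0.000,+0.000) ωy=+0.00 pitch=-90.0°

Key-timestep trajectory:
   step    t(s)  b1.x    b1.z    b1.vx   b1.vz   b2.x    b2.z    b2.vx   b2.vz 
     44  0.2028   +0.000  +0.024  +0.000  +0.000   -0.097  +0.059  -0.228  +0.005
     88  0.4055   +0.000  +0.024  +0.000  +0.000   -0.134  +0.058  +0.038  -0.007
    132  0.6083   +0.000  +0.024  +0.000  +0.000   -0.123  +0.054  -0.097  +0.059


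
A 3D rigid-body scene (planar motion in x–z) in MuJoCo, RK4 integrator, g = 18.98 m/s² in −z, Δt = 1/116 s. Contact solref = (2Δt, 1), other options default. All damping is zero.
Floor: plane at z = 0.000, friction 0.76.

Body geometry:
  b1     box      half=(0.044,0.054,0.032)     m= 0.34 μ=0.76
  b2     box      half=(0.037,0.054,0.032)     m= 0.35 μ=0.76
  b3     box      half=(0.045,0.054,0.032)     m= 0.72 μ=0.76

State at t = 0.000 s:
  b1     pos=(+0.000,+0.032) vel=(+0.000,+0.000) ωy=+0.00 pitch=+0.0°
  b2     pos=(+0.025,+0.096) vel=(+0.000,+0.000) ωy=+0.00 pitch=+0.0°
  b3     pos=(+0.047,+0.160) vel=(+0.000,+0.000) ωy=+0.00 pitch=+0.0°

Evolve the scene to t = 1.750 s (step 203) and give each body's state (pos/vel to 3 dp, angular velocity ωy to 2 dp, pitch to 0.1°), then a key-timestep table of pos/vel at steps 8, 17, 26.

State at t = 1.750 s:
  b1     pos=(+0.000,+0.032) vel=(+0.000,+0.000) ωy=+0.00 pitch=+0.2°
  b2     pos=(+0.026,+0.095) vel=(+0.000,+0.000) ωy=+0.00 pitch=+0.8°
  b3     pos=(+0.050,+0.159) vel=(+0.001,+0.000) ωy=+0.00 pitch=+0.9°

Key-timestep trajectory:
   step    t(s)  b1.x    b1.z    b1.vx   b1.vz   b2.x    b2.z    b2.vx   b2.vz   b3.x    b3.z    b3.vx   b3.vz 
      8  0.0690   +0.000  +0.032  +0.001  +0.005   +0.025  +0.095  +0.005  +0.011   +0.048  +0.158  +0.011  +0.025
     17  0.1466   +0.000  +0.032  +0.000  +0.000   +0.026  +0.095  +0.002  +0.001   +0.049  +0.159  +0.005  +0.000
     26  0.2241   +0.000  +0.032  +0.000  +0.000   +0.026  +0.095  +0.000  +0.000   +0.049  +0.159  +0.000  -0.001


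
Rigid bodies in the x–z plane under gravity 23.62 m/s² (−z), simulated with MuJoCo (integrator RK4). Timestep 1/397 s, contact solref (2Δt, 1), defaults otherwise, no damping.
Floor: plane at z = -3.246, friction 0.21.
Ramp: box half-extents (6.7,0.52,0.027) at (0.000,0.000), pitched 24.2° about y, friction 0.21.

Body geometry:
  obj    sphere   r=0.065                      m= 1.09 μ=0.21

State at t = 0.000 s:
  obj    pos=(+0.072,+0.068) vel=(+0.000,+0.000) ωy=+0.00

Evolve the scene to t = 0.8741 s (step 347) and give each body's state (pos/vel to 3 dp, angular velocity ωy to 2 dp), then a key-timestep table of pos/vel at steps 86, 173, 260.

State at t = 0.8741 s:
  obj    pos=(+2.482,-1.015) vel=(+5.514,-2.478) ωy=+92.99

Key-timestep trajectory:
   step    t(s)  obj.x    obj.z    obj.vx   obj.vz 
     86  0.2166   +0.220  +0.002  +1.367  -0.614
    173  0.4358   +0.671  -0.201  +2.749  -1.235
    260  0.6549   +1.425  -0.540  +4.132  -1.857


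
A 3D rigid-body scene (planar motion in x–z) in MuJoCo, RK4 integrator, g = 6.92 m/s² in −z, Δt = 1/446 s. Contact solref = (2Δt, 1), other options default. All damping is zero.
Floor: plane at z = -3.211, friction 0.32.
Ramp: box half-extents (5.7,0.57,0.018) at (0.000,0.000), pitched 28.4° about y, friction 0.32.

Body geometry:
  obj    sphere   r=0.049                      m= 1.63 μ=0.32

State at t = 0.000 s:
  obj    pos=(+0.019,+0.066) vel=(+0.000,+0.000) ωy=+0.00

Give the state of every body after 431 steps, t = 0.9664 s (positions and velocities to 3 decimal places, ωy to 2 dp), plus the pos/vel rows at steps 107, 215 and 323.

State at t = 0.9664 s:
  obj    pos=(+0.985,-0.456) vel=(+1.998,-1.081) ωy=+46.36

Key-timestep trajectory:
   step    t(s)  obj.x    obj.z    obj.vx   obj.vz 
    107  0.2399   +0.079  +0.034  +0.496  -0.268
    215  0.4821   +0.259  -0.064  +0.997  -0.539
    323  0.7242   +0.561  -0.227  +1.498  -0.810


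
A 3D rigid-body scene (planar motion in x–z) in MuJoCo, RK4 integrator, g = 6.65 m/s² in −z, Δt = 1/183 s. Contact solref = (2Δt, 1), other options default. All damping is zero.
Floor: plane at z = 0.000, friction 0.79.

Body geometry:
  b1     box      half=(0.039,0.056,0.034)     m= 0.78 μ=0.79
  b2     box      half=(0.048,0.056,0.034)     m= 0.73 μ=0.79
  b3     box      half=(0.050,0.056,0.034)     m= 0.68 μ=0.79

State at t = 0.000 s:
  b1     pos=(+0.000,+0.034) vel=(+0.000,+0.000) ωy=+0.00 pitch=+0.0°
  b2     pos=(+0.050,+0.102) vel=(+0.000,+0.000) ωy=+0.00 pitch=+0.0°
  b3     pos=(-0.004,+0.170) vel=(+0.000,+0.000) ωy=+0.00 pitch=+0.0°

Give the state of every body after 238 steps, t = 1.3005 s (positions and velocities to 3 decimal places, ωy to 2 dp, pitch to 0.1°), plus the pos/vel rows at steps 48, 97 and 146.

State at t = 1.3005 s:
  b1     pos=(+0.000,+0.034) vel=(+0.000,+0.000) ωy=+0.00 pitch=+0.0°
  b2     pos=(+0.096,+0.048) vel=(+0.000,+0.000) ωy=+0.00 pitch=+90.0°
  b3     pos=(-0.125,+0.034) vel=(+0.000,+0.000) ωy=+0.00 pitch=+180.0°

Key-timestep trajectory:
   step    t(s)  b1.x    b1.z    b1.vx   b1.vz   b2.x    b2.z    b2.vx   b2.vz   b3.x    b3.z    b3.vx   b3.vz 
     48  0.2623   +0.000  +0.034  +0.000  +0.000   +0.051  +0.102  +0.020  -0.006   -0.030  +0.149  -0.190  -0.390
     97  0.5301   +0.000  +0.034  +0.000  +0.000   +0.097  +0.048  +0.403  -0.179   -0.125  +0.033  +0.042  +0.074
    146  0.7978   +0.000  +0.034  +0.000  +0.000   +0.106  +0.054  -0.158  -0.069   -0.125  +0.034  +0.000  +0.000


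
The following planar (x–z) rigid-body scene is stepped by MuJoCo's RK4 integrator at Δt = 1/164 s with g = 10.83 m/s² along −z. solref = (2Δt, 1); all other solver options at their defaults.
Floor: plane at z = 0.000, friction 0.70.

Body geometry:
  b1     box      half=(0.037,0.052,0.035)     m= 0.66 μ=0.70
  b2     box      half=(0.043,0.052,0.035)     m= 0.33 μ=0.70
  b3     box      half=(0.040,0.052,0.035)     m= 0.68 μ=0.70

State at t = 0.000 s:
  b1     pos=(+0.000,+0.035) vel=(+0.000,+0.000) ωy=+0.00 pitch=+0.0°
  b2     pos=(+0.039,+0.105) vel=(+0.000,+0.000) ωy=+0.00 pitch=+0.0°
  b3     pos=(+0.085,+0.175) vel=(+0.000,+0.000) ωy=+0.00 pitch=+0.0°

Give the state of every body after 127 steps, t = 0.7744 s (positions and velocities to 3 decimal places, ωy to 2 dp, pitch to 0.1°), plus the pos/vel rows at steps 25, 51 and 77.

State at t = 0.7744 s:
  b1     pos=(+0.000,+0.035) vel=(+0.000,+0.000) ωy=+0.00 pitch=+0.0°
  b2     pos=(+0.082,+0.043) vel=(+0.000,+0.000) ωy=+0.00 pitch=+90.0°
  b3     pos=(+0.269,+0.035) vel=(+0.000,+0.000) ωy=+0.00 pitch=+180.0°

Key-timestep trajectory:
   step    t(s)  b1.x    b1.z    b1.vx   b1.vz   b2.x    b2.z    b2.vx   b2.vz   b3.x    b3.z    b3.vx   b3.vz 
     25  0.1524   +0.000  +0.035  -0.001  +0.000   +0.054  +0.100  +0.215  -0.115   +0.127  +0.142  +0.519  -0.626
     51  0.3110   +0.000  +0.035  +0.000  +0.000   +0.082  +0.042  -0.026  +0.051   +0.210  +0.049  +0.297  +0.162
     77  0.4695   +0.000  +0.035  +0.000  +0.000   +0.082  +0.043  +0.000  +0.000   +0.251  +0.048  +0.333  -0.170


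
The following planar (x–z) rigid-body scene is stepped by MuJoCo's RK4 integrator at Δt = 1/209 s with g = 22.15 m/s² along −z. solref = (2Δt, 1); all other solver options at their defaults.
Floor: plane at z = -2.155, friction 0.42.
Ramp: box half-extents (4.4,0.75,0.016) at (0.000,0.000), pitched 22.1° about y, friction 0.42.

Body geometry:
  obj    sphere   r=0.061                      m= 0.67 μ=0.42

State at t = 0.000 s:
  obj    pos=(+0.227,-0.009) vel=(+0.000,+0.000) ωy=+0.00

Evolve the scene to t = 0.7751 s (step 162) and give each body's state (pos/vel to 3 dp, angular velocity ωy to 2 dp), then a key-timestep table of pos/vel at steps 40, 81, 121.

State at t = 0.7751 s:
  obj    pos=(+1.884,-0.682) vel=(+4.275,-1.736) ωy=+75.62

Key-timestep trajectory:
   step    t(s)  obj.x    obj.z    obj.vx   obj.vz 
     40  0.1914   +0.328  -0.050  +1.056  -0.429
     81  0.3876   +0.641  -0.177  +2.138  -0.868
    121  0.5789   +1.151  -0.384  +3.193  -1.297


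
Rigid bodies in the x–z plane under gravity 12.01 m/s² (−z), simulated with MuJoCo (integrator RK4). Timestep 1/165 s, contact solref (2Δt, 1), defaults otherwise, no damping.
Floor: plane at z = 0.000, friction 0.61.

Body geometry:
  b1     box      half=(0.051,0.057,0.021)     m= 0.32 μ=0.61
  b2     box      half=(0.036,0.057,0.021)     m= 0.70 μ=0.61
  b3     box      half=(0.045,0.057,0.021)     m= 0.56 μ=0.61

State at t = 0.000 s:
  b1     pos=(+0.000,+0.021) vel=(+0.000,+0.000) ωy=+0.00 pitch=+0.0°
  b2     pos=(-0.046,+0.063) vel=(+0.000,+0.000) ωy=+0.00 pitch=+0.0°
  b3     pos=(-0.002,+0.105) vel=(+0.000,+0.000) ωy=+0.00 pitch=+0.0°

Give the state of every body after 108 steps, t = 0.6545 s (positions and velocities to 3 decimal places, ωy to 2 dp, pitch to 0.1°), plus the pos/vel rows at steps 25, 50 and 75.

State at t = 0.6545 s:
  b1     pos=(+0.000,+0.021) vel=(+0.000,+0.000) ωy=+0.00 pitch=+0.0°
  b2     pos=(-0.046,+0.063) vel=(+0.000,+0.000) ωy=+0.00 pitch=-0.1°
  b3     pos=(+0.111,+0.021) vel=(+0.000,+0.000) ωy=+0.00 pitch=+180.0°

Key-timestep trajectory:
   step    t(s)  b1.x    b1.z    b1.vx   b1.vz   b2.x    b2.z    b2.vx   b2.vz   b3.x    b3.z    b3.vx   b3.vz 
     25  0.1515   +0.000  +0.021  +0.001  -0.001   -0.046  +0.063  +0.001  +0.000   +0.015  +0.088  +0.179  +0.074
     50  0.3030   +0.000  +0.021  +0.001  -0.001   -0.046  +0.063  +0.002  +0.000   +0.045  +0.086  +0.280  -0.001
     75  0.4545   +0.000  +0.021  +0.000  +0.000   -0.046  +0.063  +0.000  +0.000   +0.096  +0.056  +0.403  -0.768


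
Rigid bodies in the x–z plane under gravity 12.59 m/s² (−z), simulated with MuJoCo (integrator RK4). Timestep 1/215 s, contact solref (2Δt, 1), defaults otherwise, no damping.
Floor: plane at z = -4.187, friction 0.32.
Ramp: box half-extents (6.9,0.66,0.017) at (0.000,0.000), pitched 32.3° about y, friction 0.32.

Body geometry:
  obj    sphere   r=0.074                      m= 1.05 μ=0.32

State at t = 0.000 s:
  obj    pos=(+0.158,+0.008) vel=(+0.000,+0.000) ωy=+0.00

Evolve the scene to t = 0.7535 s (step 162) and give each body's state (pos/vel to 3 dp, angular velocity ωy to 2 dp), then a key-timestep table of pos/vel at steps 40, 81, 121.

State at t = 0.7535 s:
  obj    pos=(+1.311,-0.721) vel=(+3.061,-1.935) ωy=+48.92

Key-timestep trajectory:
   step    t(s)  obj.x    obj.z    obj.vx   obj.vz 
     40  0.1860   +0.228  -0.037  +0.756  -0.478
     81  0.3767   +0.446  -0.174  +1.530  -0.968
    121  0.5628   +0.801  -0.399  +2.286  -1.445


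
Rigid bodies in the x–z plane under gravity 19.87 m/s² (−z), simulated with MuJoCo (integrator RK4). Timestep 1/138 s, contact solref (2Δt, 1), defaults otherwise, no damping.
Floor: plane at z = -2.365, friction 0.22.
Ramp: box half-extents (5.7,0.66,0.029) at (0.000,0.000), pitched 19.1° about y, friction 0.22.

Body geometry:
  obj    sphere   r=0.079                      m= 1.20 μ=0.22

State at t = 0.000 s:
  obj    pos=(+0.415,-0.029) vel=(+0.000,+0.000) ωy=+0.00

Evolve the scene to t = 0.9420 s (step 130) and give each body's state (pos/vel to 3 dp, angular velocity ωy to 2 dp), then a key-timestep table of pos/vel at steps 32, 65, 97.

State at t = 0.9420 s:
  obj    pos=(+2.362,-0.704) vel=(+4.134,-1.432) ωy=+55.36

Key-timestep trajectory:
   step    t(s)  obj.x    obj.z    obj.vx   obj.vz 
     32  0.2319   +0.533  -0.070  +1.018  -0.352
     65  0.4710   +0.902  -0.198  +2.067  -0.716
     97  0.7029   +1.499  -0.405  +3.085  -1.068


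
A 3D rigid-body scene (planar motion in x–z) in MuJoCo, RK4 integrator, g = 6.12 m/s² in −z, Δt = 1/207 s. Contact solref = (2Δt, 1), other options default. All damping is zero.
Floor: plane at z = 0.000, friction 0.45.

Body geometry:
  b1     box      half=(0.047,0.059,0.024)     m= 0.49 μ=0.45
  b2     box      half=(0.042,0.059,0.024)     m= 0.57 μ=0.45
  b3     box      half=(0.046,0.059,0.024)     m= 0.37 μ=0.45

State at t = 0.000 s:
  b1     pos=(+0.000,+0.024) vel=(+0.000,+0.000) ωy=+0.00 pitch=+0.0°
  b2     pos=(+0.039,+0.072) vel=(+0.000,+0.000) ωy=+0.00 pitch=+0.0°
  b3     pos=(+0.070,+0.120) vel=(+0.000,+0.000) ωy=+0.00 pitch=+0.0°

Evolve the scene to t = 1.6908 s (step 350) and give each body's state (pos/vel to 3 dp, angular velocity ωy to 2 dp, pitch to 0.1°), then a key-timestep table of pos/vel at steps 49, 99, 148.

State at t = 1.6908 s:
  b1     pos=(+0.000,+0.024) vel=(+0.000,+0.000) ωy=+0.00 pitch=+0.0°
  b2     pos=(+0.134,+0.044) vel=(+0.000,+0.000) ωy=+0.00 pitch=+144.1°
  b3     pos=(+0.226,+0.024) vel=(+0.000,+0.000) ωy=+0.00 pitch=+180.0°

Key-timestep trajectory:
   step    t(s)  b1.x    b1.z    b1.vx   b1.vz   b2.x    b2.z    b2.vx   b2.vz   b3.x    b3.z    b3.vx   b3.vz 
     49  0.2367   +0.000  +0.024  +0.000  +0.000   +0.046  +0.073  +0.085  +0.003   +0.090  +0.110  +0.210  -0.143
     99  0.4783   +0.000  +0.024  +0.000  +0.000   +0.093  +0.045  +0.191  +0.083   +0.158  +0.048  +0.188  +0.107
    148  0.7150   +0.000  +0.024  +0.000  +0.000   +0.122  +0.047  +0.052  +0.039   +0.193  +0.049  +0.177  -0.048


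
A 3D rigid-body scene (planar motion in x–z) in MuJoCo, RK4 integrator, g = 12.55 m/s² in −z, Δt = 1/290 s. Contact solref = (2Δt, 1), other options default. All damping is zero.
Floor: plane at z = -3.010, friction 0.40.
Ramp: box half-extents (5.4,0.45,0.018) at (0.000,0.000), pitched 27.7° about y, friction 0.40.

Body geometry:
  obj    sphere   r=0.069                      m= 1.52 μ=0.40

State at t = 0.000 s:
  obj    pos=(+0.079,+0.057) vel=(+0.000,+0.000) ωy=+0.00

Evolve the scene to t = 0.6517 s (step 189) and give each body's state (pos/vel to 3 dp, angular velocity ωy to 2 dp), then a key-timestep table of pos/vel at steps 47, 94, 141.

State at t = 0.6517 s:
  obj    pos=(+0.863,-0.355) vel=(+2.405,-1.262) ωy=+39.35

Key-timestep trajectory:
   step    t(s)  obj.x    obj.z    obj.vx   obj.vz 
     47  0.1621   +0.127  +0.031  +0.598  -0.314
     94  0.3241   +0.273  -0.045  +1.196  -0.628
    141  0.4862   +0.515  -0.172  +1.794  -0.942


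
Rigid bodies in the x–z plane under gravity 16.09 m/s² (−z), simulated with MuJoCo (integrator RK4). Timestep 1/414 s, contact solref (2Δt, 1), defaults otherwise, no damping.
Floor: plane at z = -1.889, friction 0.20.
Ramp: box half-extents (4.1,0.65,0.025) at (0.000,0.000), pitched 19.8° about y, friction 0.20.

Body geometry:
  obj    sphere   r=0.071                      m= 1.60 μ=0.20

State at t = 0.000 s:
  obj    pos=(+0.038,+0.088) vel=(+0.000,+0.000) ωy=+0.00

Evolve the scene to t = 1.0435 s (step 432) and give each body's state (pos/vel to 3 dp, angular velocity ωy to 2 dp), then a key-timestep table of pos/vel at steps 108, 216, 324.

State at t = 1.0435 s:
  obj    pos=(+2.032,-0.630) vel=(+3.822,-1.376) ωy=+57.21

Key-timestep trajectory:
   step    t(s)  obj.x    obj.z    obj.vx   obj.vz 
    108  0.2609   +0.163  +0.043  +0.956  -0.344
    216  0.5217   +0.537  -0.091  +1.911  -0.688
    324  0.7826   +1.160  -0.316  +2.867  -1.032


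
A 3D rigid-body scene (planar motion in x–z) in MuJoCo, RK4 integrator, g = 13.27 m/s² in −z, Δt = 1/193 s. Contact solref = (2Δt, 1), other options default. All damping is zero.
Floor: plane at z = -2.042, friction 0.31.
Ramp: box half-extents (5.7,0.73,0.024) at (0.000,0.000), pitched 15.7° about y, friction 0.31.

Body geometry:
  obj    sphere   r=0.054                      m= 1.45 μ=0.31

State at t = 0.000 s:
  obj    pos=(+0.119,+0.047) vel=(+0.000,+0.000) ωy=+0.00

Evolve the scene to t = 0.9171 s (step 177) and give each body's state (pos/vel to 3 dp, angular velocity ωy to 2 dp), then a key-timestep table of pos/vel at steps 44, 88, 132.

State at t = 0.9171 s:
  obj    pos=(+1.158,-0.244) vel=(+2.265,-0.637) ωy=+43.55

Key-timestep trajectory:
   step    t(s)  obj.x    obj.z    obj.vx   obj.vz 
     44  0.2280   +0.183  +0.029  +0.563  -0.158
     88  0.4560   +0.376  -0.025  +1.126  -0.316
    132  0.6839   +0.697  -0.115  +1.689  -0.475


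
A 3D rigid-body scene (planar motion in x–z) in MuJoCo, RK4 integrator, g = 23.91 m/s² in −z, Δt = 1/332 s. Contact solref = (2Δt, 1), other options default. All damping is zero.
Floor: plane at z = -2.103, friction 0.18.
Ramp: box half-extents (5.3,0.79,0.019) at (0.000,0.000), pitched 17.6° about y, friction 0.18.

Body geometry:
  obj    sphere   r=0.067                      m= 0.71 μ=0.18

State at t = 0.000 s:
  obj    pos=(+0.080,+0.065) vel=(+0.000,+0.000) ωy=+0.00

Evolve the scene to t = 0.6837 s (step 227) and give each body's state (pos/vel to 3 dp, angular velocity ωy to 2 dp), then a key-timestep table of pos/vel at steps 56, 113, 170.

State at t = 0.6837 s:
  obj    pos=(+1.231,-0.300) vel=(+3.366,-1.068) ωy=+52.69

Key-timestep trajectory:
   step    t(s)  obj.x    obj.z    obj.vx   obj.vz 
     56  0.1687   +0.150  +0.043  +0.830  -0.263
    113  0.3404   +0.365  -0.026  +1.676  -0.532
    170  0.5120   +0.725  -0.140  +2.521  -0.800


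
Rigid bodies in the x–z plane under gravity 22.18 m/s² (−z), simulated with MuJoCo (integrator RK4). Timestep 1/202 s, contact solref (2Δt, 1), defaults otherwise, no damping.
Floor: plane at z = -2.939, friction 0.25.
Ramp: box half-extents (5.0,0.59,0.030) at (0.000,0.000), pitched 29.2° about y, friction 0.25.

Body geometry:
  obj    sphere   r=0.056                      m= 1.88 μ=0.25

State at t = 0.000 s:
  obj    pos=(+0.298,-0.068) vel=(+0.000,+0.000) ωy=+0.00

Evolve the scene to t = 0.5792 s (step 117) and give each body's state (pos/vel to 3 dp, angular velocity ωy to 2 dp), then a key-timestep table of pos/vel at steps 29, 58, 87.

State at t = 0.5792 s:
  obj    pos=(+1.430,-0.701) vel=(+3.908,-2.184) ωy=+79.91

Key-timestep trajectory:
   step    t(s)  obj.x    obj.z    obj.vx   obj.vz 
     29  0.1436   +0.368  -0.107  +0.969  -0.542
     58  0.2871   +0.576  -0.224  +1.938  -1.083
     87  0.4307   +0.924  -0.418  +2.906  -1.624


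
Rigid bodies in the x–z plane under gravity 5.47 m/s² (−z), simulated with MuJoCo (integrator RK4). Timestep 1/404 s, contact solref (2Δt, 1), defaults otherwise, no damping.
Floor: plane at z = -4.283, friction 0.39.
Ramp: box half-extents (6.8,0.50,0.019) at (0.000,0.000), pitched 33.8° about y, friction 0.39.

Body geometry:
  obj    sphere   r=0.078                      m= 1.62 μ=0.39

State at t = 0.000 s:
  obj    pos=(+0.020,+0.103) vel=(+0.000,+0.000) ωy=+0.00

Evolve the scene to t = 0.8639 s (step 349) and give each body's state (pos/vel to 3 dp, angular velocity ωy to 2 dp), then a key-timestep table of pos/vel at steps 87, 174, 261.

State at t = 0.8639 s:
  obj    pos=(+0.694,-0.348) vel=(+1.560,-1.045) ωy=+24.07

Key-timestep trajectory:
   step    t(s)  obj.x    obj.z    obj.vx   obj.vz 
     87  0.2153   +0.062  +0.075  +0.389  -0.260
    174  0.4307   +0.188  -0.009  +0.778  -0.521
    261  0.6460   +0.397  -0.149  +1.167  -0.781


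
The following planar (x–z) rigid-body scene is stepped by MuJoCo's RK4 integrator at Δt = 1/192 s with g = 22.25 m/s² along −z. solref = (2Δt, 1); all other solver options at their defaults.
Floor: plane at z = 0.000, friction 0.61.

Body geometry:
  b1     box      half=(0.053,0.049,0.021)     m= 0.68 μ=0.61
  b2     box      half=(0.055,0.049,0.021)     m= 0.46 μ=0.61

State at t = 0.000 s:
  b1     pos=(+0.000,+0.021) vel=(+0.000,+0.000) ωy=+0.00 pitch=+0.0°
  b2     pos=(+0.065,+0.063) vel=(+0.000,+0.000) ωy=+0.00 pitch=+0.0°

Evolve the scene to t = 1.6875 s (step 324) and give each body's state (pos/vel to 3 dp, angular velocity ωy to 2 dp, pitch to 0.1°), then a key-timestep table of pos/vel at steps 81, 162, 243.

State at t = 1.6875 s:
  b1     pos=(-0.001,+0.021) vel=(-0.001,+0.000) ωy=+0.00 pitch=+0.0°
  b2     pos=(+0.075,+0.051) vel=(+0.001,-0.001) ωy=-0.02 pitch=+38.2°

Key-timestep trajectory:
   step    t(s)  b1.x    b1.z    b1.vx   b1.vz   b2.x    b2.z    b2.vx   b2.vz 
     81  0.4219   +0.000  +0.021  -0.001  +0.000   +0.074  +0.051  +0.001  -0.001
    162  0.8438   +0.000  +0.021  -0.001  +0.000   +0.075  +0.051  +0.001  -0.001
    243  1.2656   -0.001  +0.021  -0.001  +0.000   +0.075  +0.051  +0.001  -0.001
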